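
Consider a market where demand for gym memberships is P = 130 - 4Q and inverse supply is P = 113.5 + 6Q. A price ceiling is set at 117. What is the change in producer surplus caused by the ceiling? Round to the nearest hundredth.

-7.15

Without the control, 130 - 4Q = 113.5 + 6Q so Q* = 1.65 and P* = 123.4.
At P = 117, sellers supply (117 - 113.5)/6 = 0.5833 while buyers want more, so the quantity traded is 0.5833 at price 117.
PS goes from (1/2)(1.65)(9.9) = 8.1675 to 1.0208 (computed as (117 - 113.5)(0.5833) - (1/2)(6)(0.5833)^2), a change of -7.1467.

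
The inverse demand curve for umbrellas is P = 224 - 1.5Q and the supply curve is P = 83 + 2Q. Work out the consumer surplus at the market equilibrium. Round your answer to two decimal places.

Set 224 - 1.5Q = 83 + 2Q, which gives 141 = 3.5Q, so Q* = 40.2857 and P* = 224 - 1.5(40.2857) = 163.5714.
The demand choke price is 224, so CS = (1/2)(Q*)(224 - P*) = (1/2)(40.2857)(60.4286) = 1217.2041.

1217.20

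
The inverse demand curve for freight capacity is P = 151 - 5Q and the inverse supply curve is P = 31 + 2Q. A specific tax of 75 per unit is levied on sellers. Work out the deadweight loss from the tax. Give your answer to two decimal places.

Without the tax, 151 - 5Q = 31 + 2Q so Q* = 17.1429 and P* = 65.2857.
With the tax, sellers need 75 more per unit: 151 - 5Q = 31 + 2Q + 75, so Q_t = 6.4286. Buyers pay P_b = 118.8571; sellers receive P_s = P_b - 75 = 43.8571.
Deadweight loss is the triangle between the curves from Q_t to Q*: (1/2)(17.1429 - 6.4286)(75) = 401.7857.

401.79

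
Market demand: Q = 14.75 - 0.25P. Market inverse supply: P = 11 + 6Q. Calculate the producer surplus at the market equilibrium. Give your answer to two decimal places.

Rewriting demand in inverse form: P = 59 - 4Q.
Set 59 - 4Q = 11 + 6Q, which gives 48 = 10Q, so Q* = 4.8 and P* = 59 - 4(4.8) = 39.8.
The supply curve's price intercept is 11, so PS = (1/2)(Q*)(P* - 11) = (1/2)(4.8)(28.8) = 69.12.

69.12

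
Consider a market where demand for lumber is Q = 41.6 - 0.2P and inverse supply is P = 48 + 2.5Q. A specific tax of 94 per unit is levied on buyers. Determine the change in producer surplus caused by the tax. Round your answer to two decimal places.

Rewriting demand in inverse form: P = 208 - 5Q.
Pre-tax equilibrium: 208 - 5Q = 48 + 2.5Q gives Q* = 21.3333, P* = 101.3333.
With the tax, buyers' net willingness to pay falls by 94: (208 - 94) - 5Q = 48 + 2.5Q, so Q_t = 8.8. Buyers pay P_b = 164; sellers receive P_s = P_b - 94 = 70.
PS falls from (1/2)(21.3333)(53.3333) = 568.8889 to (1/2)(8.8)(22) = 96.8, a change of -472.0889.

-472.09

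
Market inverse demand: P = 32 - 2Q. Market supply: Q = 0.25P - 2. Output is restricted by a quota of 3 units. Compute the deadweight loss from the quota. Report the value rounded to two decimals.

3.00

Rewriting supply in inverse form: P = 8 + 4Q.
Unrestricted equilibrium: Q* = (32 - 8)/(2 + 4) = 4.
At Q = 3 the demand price is 32 - 2(3) = 26 and the supply price is 8 + 4(3) = 20.
Deadweight loss is the triangle between the curves from 3 to 4: (1/2)(26 - 20)(4 - 3) = 3.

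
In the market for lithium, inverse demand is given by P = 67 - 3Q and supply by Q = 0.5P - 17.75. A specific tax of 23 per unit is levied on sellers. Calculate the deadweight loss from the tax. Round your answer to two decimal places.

Rewriting supply in inverse form: P = 35.5 + 2Q.
Pre-tax equilibrium: 67 - 3Q = 35.5 + 2Q gives Q* = 6.3, P* = 48.1.
A tax on sellers shifts supply up by 23: 67 - 3Q = 35.5 + 2Q + 23, so Q_t = 1.7. Buyers pay P_b = 61.9; sellers receive P_s = P_b - 23 = 38.9.
Deadweight loss is the triangle between the curves from Q_t to Q*: (1/2)(6.3 - 1.7)(23) = 52.9.

52.90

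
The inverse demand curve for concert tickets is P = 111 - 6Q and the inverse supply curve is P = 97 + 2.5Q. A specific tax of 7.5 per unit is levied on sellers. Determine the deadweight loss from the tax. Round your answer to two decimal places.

Pre-tax equilibrium: 111 - 6Q = 97 + 2.5Q gives Q* = 1.6471, P* = 101.1176.
A tax on sellers shifts supply up by 7.5: 111 - 6Q = 97 + 2.5Q + 7.5, so Q_t = 0.7647. Buyers pay P_b = 106.4118; sellers receive P_s = P_b - 7.5 = 98.9118.
The welfare triangle lost has base Q* - Q_t = 0.8824 and height t = 7.5, so DWL = (1/2)(0.8824)(7.5) = 3.3088.

3.31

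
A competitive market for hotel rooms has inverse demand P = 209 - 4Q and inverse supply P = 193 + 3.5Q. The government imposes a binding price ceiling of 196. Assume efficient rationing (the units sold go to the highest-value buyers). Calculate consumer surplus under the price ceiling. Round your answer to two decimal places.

Free-market equilibrium: 209 - 4Q = 193 + 3.5Q gives Q* = 2.1333, P* = 200.4667.
At the ceiling price 196, quantity supplied is (196 - 193)/3.5 = 0.8571; supply is the short side, so Q = 0.8571 trades at P = 196.
The demand price at Q = 0.8571 is 205.5714. CS is the trapezoid between demand and 196 over [0, 0.8571]: (1/2)[(209 - 196) + (205.5714 - 196)](0.8571) = 9.6735.

9.67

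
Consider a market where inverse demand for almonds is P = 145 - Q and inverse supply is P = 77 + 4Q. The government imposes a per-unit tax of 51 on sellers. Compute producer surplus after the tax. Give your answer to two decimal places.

23.12

Pre-tax equilibrium: 145 - Q = 77 + 4Q gives Q* = 13.6, P* = 131.4.
A tax on sellers shifts supply up by 51: 145 - Q = 77 + 4Q + 51, so Q_t = 3.4. Buyers pay P_b = 141.6; sellers receive P_s = P_b - 51 = 90.6.
Producer surplus is the triangle above supply below P_s: (1/2)(3.4)(90.6 - 77) = 23.12.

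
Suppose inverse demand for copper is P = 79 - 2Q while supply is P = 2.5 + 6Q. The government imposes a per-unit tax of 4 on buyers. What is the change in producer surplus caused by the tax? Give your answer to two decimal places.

-27.94

Pre-tax equilibrium: 79 - 2Q = 2.5 + 6Q gives Q* = 9.5625, P* = 59.875.
A tax on buyers shifts demand down by 4: (79 - 4) - 2Q = 2.5 + 6Q, so Q_t = 9.0625. Buyers pay P_b = 60.875; sellers receive P_s = P_b - 4 = 56.875.
PS falls from (1/2)(9.5625)(57.375) = 274.3242 to (1/2)(9.0625)(54.375) = 246.3867, a change of -27.9375.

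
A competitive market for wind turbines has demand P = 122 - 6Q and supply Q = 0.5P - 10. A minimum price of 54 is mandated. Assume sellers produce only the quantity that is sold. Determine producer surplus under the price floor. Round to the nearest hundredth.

Rewriting supply in inverse form: P = 20 + 2Q.
Without the control, 122 - 6Q = 20 + 2Q so Q* = 12.75 and P* = 45.5.
At the floor price 54, quantity demanded is (122 - 54)/6 = 11.3333; demand is the short side, so Q = 11.3333 trades at P = 54.
The supply price at Q = 11.3333 is 42.6667. PS is the trapezoid between 54 and supply over [0, 11.3333]: (1/2)[(54 - 20) + (54 - 42.6667)](11.3333) = 256.8889.

256.89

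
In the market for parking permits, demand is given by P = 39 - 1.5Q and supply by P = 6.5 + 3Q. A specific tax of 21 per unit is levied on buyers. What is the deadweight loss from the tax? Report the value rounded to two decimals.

Pre-tax equilibrium: 39 - 1.5Q = 6.5 + 3Q gives Q* = 7.2222, P* = 28.1667.
With the tax, buyers' net willingness to pay falls by 21: (39 - 21) - 1.5Q = 6.5 + 3Q, so Q_t = 2.5556. Buyers pay P_b = 35.1667; sellers receive P_s = P_b - 21 = 14.1667.
Deadweight loss is the triangle between the curves from Q_t to Q*: (1/2)(7.2222 - 2.5556)(21) = 49.

49.00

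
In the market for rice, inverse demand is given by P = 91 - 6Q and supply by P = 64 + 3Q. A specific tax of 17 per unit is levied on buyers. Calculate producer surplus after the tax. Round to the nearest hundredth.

1.85

Without the tax, 91 - 6Q = 64 + 3Q so Q* = 3 and P* = 73.
With the tax, buyers' net willingness to pay falls by 17: (91 - 17) - 6Q = 64 + 3Q, so Q_t = 1.1111. Buyers pay P_b = 84.3333; sellers receive P_s = P_b - 17 = 67.3333.
PS = (1/2)(Q_t)(P_s - 64) = (1/2)(1.1111)(3.3333) = 1.8519.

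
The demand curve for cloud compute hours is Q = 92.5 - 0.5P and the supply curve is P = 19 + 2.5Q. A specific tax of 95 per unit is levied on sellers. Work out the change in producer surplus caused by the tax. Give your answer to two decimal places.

Rewriting demand in inverse form: P = 185 - 2Q.
Without the tax, 185 - 2Q = 19 + 2.5Q so Q* = 36.8889 and P* = 111.2222.
With the tax, sellers need 95 more per unit: 185 - 2Q = 19 + 2.5Q + 95, so Q_t = 15.7778. Buyers pay P_b = 153.4444; sellers receive P_s = P_b - 95 = 58.4444.
Producers lose the trapezoid between P_s and P* out to Q_t plus the triangle from Q_t to Q*: change in PS = 311.1728 - 1700.9877 = -1389.8148.

-1389.81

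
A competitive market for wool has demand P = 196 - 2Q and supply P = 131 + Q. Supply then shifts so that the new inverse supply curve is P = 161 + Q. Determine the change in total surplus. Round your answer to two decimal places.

Initial equilibrium: Q_0 = 21.6667, P_0 = 152.6667; CS_0 = (1/2)(21.6667)(43.3333) = 469.4444, PS_0 = (1/2)(21.6667)(21.6667) = 234.7222.
New equilibrium: 196 - 2Q = 161 + Q gives Q_1 = 11.6667, P_1 = 172.6667; CS_1 = 136.1111, PS_1 = 68.0556.
Change in total surplus = (136.1111 + 68.0556) - (469.4444 + 234.7222) = -500.

-500.00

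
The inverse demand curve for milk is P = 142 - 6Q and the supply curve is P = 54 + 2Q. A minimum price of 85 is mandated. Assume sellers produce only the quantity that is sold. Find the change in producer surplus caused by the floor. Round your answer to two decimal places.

Free-market equilibrium: 142 - 6Q = 54 + 2Q gives Q* = 11, P* = 76.
At the floor price 85, quantity demanded is (142 - 85)/6 = 9.5; demand is the short side, so Q = 9.5 trades at P = 85.
PS goes from (1/2)(11)(22) = 121 to 204.25 (computed as (85 - 54)(9.5) - (1/2)(2)(9.5)^2), a change of 83.25.

83.25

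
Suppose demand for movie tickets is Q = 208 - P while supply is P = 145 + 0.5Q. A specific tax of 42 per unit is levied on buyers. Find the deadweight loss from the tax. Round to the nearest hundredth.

588.00

Rewriting demand in inverse form: P = 208 - Q.
Pre-tax equilibrium: 208 - Q = 145 + 0.5Q gives Q* = 42, P* = 166.
With the tax, buyers' net willingness to pay falls by 42: (208 - 42) - Q = 145 + 0.5Q, so Q_t = 14. Buyers pay P_b = 194; sellers receive P_s = P_b - 42 = 152.
Deadweight loss is the triangle between the curves from Q_t to Q*: (1/2)(42 - 14)(42) = 588.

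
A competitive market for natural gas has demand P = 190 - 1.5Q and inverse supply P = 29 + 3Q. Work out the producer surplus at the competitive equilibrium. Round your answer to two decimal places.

1920.07

Equilibrium: 190 - 1.5Q = 29 + 3Q, so Q* = 35.7778 and P* = 136.3333.
The supply curve's price intercept is 29, so PS = (1/2)(Q*)(P* - 29) = (1/2)(35.7778)(107.3333) = 1920.0741.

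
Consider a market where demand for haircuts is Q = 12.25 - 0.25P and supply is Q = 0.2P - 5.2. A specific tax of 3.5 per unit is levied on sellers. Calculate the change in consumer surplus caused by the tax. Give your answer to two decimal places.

-3.67

Rewriting demand in inverse form: P = 49 - 4Q.
Rewriting supply in inverse form: P = 26 + 5Q.
Without the tax, 49 - 4Q = 26 + 5Q so Q* = 2.5556 and P* = 38.7778.
A tax on sellers shifts supply up by 3.5: 49 - 4Q = 26 + 5Q + 3.5, so Q_t = 2.1667. Buyers pay P_b = 40.3333; sellers receive P_s = P_b - 3.5 = 36.8333.
CS falls from (1/2)(2.5556)(10.2222) = 13.0617 to (1/2)(2.1667)(8.6667) = 9.3889, a change of -3.6728.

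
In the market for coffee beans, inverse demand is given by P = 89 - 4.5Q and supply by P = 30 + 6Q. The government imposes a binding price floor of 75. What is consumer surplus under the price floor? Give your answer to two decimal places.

21.78

Without the control, 89 - 4.5Q = 30 + 6Q so Q* = 5.619 and P* = 63.7143.
At P = 75, buyers demand (89 - 75)/4.5 = 3.1111 while sellers would supply more, so the quantity traded is 3.1111 at price 75.
CS is the triangle under demand above 75: (1/2)(3.1111)(89 - 75) = 21.7778.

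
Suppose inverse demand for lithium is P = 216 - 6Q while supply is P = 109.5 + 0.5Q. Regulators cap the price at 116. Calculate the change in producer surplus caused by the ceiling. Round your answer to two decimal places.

-24.86

Free-market equilibrium: 216 - 6Q = 109.5 + 0.5Q gives Q* = 16.3846, P* = 117.6923.
At the ceiling price 116, quantity supplied is (116 - 109.5)/0.5 = 13; supply is the short side, so Q = 13 trades at P = 116.
PS goes from (1/2)(16.3846)(8.1923) = 67.1139 to 42.25 (computed as (116 - 109.5)(13) - (1/2)(0.5)(13)^2), a change of -24.8639.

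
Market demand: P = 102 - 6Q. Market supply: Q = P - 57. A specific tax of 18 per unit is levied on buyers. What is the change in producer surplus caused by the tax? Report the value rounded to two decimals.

Rewriting supply in inverse form: P = 57 + Q.
Pre-tax equilibrium: 102 - 6Q = 57 + Q gives Q* = 6.4286, P* = 63.4286.
With the tax, buyers' net willingness to pay falls by 18: (102 - 18) - 6Q = 57 + Q, so Q_t = 3.8571. Buyers pay P_b = 78.8571; sellers receive P_s = P_b - 18 = 60.8571.
Producers lose the trapezoid between P_s and P* out to Q_t plus the triangle from Q_t to Q*: change in PS = 7.4388 - 20.6633 = -13.2245.

-13.22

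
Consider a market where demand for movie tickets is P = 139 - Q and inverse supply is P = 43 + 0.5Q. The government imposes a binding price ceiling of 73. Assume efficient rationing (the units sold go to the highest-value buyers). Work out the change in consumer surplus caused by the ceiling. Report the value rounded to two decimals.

Without the control, 139 - Q = 43 + 0.5Q so Q* = 64 and P* = 75.
At P = 73, sellers supply (73 - 43)/0.5 = 60 while buyers want more, so the quantity traded is 60 at price 73.
CS goes from (1/2)(64)(64) = 2048 to 2160 (computed as (139 - 73)(60) - (1/2)(1)(60)^2), a change of 112.

112.00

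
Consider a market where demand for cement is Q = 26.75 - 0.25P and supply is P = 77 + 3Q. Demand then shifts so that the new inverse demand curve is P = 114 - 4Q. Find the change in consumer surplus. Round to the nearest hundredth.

Rewriting demand in inverse form: P = 107 - 4Q.
Initial equilibrium: Q_0 = 4.2857, P_0 = 89.8571; CS_0 = (1/2)(4.2857)(17.1429) = 36.7347, PS_0 = (1/2)(4.2857)(12.8571) = 27.551.
New equilibrium: 114 - 4Q = 77 + 3Q gives Q_1 = 5.2857, P_1 = 92.8571; CS_1 = 55.8776, PS_1 = 41.9082.
Change in consumer surplus = 55.8776 - 36.7347 = 19.1429.

19.14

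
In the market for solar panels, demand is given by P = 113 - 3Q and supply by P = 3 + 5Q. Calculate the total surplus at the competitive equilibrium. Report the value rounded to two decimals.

756.25

Setting demand equal to supply, 110 = 8Q, so Q* = 13.75 and P* = 71.75.
CS = (1/2)(13.75)(41.25) = 283.5938 and PS = (1/2)(13.75)(68.75) = 472.6562, so total surplus = 756.25.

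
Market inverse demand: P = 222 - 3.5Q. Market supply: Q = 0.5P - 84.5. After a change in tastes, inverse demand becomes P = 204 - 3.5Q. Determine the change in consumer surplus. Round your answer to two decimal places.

-91.64

Rewriting supply in inverse form: P = 169 + 2Q.
Initial equilibrium: Q_0 = 9.6364, P_0 = 188.2727; CS_0 = (1/2)(9.6364)(33.7273) = 162.5041, PS_0 = (1/2)(9.6364)(19.2727) = 92.8595.
New equilibrium: 204 - 3.5Q = 169 + 2Q gives Q_1 = 6.3636, P_1 = 181.7273; CS_1 = 70.8678, PS_1 = 40.4959.
Change in consumer surplus = 70.8678 - 162.5041 = -91.6364.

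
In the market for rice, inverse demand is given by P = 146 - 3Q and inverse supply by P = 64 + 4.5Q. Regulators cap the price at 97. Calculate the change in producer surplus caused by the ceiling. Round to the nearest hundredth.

Free-market equilibrium: 146 - 3Q = 64 + 4.5Q gives Q* = 10.9333, P* = 113.2.
At the ceiling price 97, quantity supplied is (97 - 64)/4.5 = 7.3333; supply is the short side, so Q = 7.3333 trades at P = 97.
PS goes from (1/2)(10.9333)(49.2) = 268.96 to 121 (computed as (97 - 64)(7.3333) - (1/2)(4.5)(7.3333)^2), a change of -147.96.

-147.96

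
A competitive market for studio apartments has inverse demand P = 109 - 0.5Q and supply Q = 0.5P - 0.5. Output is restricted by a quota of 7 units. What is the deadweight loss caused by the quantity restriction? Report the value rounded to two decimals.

Rewriting supply in inverse form: P = 1 + 2Q.
Unrestricted equilibrium: Q* = (109 - 1)/(0.5 + 2) = 43.2.
At Q = 7 the demand price is 109 - 0.5(7) = 105.5 and the supply price is 1 + 2(7) = 15.
DWL = (1/2)(gap between curves at 7) x (Q* - 7) = (1/2)(90.5)(36.2) = 1638.05.

1638.05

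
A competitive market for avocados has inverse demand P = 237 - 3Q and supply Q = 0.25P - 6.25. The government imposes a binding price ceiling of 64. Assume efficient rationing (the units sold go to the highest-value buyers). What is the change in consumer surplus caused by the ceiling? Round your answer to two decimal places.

Rewriting supply in inverse form: P = 25 + 4Q.
Without the control, 237 - 3Q = 25 + 4Q so Q* = 30.2857 and P* = 146.1429.
At P = 64, sellers supply (64 - 25)/4 = 9.75 while buyers want more, so the quantity traded is 9.75 at price 64.
CS goes from (1/2)(30.2857)(90.8571) = 1375.8367 to 1544.1562 (computed as (237 - 64)(9.75) - (1/2)(3)(9.75)^2), a change of 168.3195.

168.32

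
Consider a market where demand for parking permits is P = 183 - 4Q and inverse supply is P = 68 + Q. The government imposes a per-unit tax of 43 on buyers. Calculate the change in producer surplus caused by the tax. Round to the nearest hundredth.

-160.82

Without the tax, 183 - 4Q = 68 + Q so Q* = 23 and P* = 91.
With the tax, buyers' net willingness to pay falls by 43: (183 - 43) - 4Q = 68 + Q, so Q_t = 14.4. Buyers pay P_b = 125.4; sellers receive P_s = P_b - 43 = 82.4.
PS falls from (1/2)(23)(23) = 264.5 to (1/2)(14.4)(14.4) = 103.68, a change of -160.82.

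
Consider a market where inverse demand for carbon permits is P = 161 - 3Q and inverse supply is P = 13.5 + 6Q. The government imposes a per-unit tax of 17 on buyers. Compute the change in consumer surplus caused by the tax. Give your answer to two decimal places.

-87.52

Without the tax, 161 - 3Q = 13.5 + 6Q so Q* = 16.3889 and P* = 111.8333.
A tax on buyers shifts demand down by 17: (161 - 17) - 3Q = 13.5 + 6Q, so Q_t = 14.5. Buyers pay P_b = 117.5; sellers receive P_s = P_b - 17 = 100.5.
Consumers lose the trapezoid between P* and P_b out to Q_t plus the triangle from Q_t to Q*: change in CS = 315.375 - 402.8935 = -87.5185.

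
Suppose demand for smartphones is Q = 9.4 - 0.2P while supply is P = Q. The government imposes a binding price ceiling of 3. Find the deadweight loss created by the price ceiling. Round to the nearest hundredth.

Rewriting demand in inverse form: P = 47 - 5Q.
Without the control, 47 - 5Q = Q so Q* = 7.8333 and P* = 7.8333.
At the ceiling price 3, quantity supplied is (3 - 0)/1 = 3; supply is the short side, so Q = 3 trades at P = 3.
At Q = 3 the demand price is 32 and the supply price is 3. Deadweight loss is the triangle between the curves from 3 to 7.8333: (1/2)(32 - 3)(7.8333 - 3) = 70.0833.

70.08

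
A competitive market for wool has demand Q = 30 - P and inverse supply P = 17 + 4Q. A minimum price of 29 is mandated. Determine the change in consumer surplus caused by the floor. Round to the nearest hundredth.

-2.88

Rewriting demand in inverse form: P = 30 - Q.
Free-market equilibrium: 30 - Q = 17 + 4Q gives Q* = 2.6, P* = 27.4.
At P = 29, buyers demand (30 - 29)/1 = 1 while sellers would supply more, so the quantity traded is 1 at price 29.
CS goes from (1/2)(2.6)(2.6) = 3.38 to 0.5 (computed as (30 - 29)(1) - (1/2)(1)(1)^2), a change of -2.88.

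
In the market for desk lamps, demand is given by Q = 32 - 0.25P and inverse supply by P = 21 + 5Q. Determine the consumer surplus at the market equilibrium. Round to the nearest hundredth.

Rewriting demand in inverse form: P = 128 - 4Q.
Setting demand equal to supply, 107 = 9Q, so Q* = 11.8889 and P* = 80.4444.
Consumer surplus is the triangle under demand above P*: (1/2)(11.8889)(128 - 80.4444) = (1/2)(11.8889)(47.5556) = 282.6914.

282.69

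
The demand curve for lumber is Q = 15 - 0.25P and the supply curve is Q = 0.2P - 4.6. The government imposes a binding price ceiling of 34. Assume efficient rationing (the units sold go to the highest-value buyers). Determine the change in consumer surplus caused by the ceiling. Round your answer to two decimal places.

13.72

Rewriting demand in inverse form: P = 60 - 4Q.
Rewriting supply in inverse form: P = 23 + 5Q.
Free-market equilibrium: 60 - 4Q = 23 + 5Q gives Q* = 4.1111, P* = 43.5556.
At the ceiling price 34, quantity supplied is (34 - 23)/5 = 2.2; supply is the short side, so Q = 2.2 trades at P = 34.
CS goes from (1/2)(4.1111)(16.4444) = 33.8025 to 47.52 (computed as (60 - 34)(2.2) - (1/2)(4)(2.2)^2), a change of 13.7175.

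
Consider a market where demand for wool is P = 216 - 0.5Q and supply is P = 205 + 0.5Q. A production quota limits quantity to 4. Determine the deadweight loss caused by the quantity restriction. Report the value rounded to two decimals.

24.50

Without the quota, 216 - 0.5Q = 205 + 0.5Q gives Q* = 11.
At Q = 4 the demand price is 216 - 0.5(4) = 214 and the supply price is 205 + 0.5(4) = 207.
Deadweight loss is the triangle between the curves from 4 to 11: (1/2)(214 - 207)(11 - 4) = 24.5.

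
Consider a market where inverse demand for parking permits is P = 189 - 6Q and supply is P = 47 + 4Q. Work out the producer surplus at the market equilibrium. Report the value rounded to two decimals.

403.28

Equilibrium: 189 - 6Q = 47 + 4Q, so Q* = 14.2 and P* = 103.8.
The supply curve's price intercept is 47, so PS = (1/2)(Q*)(P* - 47) = (1/2)(14.2)(56.8) = 403.28.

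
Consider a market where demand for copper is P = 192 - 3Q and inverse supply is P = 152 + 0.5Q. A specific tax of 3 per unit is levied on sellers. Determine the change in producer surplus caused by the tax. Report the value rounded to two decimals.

-4.71

Without the tax, 192 - 3Q = 152 + 0.5Q so Q* = 11.4286 and P* = 157.7143.
With the tax, sellers need 3 more per unit: 192 - 3Q = 152 + 0.5Q + 3, so Q_t = 10.5714. Buyers pay P_b = 160.2857; sellers receive P_s = P_b - 3 = 157.2857.
Producers lose the trapezoid between P_s and P* out to Q_t plus the triangle from Q_t to Q*: change in PS = 27.9388 - 32.6531 = -4.7143.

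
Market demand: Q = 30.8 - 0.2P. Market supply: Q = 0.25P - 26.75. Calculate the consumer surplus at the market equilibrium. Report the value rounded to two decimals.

Rewriting demand in inverse form: P = 154 - 5Q.
Rewriting supply in inverse form: P = 107 + 4Q.
Equilibrium: 154 - 5Q = 107 + 4Q, so Q* = 5.2222 and P* = 127.8889.
Consumer surplus is the triangle under demand above P*: (1/2)(5.2222)(154 - 127.8889) = (1/2)(5.2222)(26.1111) = 68.179.

68.18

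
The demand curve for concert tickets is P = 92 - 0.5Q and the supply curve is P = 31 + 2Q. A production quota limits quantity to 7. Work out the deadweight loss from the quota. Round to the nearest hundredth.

Unrestricted equilibrium: Q* = (92 - 31)/(0.5 + 2) = 24.4.
At Q = 7 the demand price is 92 - 0.5(7) = 88.5 and the supply price is 31 + 2(7) = 45.
DWL = (1/2)(gap between curves at 7) x (Q* - 7) = (1/2)(43.5)(17.4) = 378.45.

378.45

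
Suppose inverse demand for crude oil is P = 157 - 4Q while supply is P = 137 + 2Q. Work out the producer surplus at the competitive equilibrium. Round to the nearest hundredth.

11.11

Setting demand equal to supply, 20 = 6Q, so Q* = 3.3333 and P* = 143.6667.
Producer surplus is the triangle above supply below P*: (1/2)(3.3333)(143.6667 - 137) = (1/2)(3.3333)(6.6667) = 11.1111.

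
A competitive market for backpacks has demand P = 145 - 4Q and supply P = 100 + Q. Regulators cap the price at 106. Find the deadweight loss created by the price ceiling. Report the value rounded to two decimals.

22.50

Free-market equilibrium: 145 - 4Q = 100 + Q gives Q* = 9, P* = 109.
At P = 106, sellers supply (106 - 100)/1 = 6 while buyers want more, so the quantity traded is 6 at price 106.
The lost-trades triangle has base Q* - 6 = 3 and height equal to the gap between the curves at Q = 6, which is 121 - 106 = 15. DWL = (1/2)(3)(15) = 22.5.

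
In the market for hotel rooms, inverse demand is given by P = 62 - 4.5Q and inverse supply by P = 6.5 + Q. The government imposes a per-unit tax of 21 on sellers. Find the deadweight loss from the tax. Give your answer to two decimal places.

Without the tax, 62 - 4.5Q = 6.5 + Q so Q* = 10.0909 and P* = 16.5909.
With the tax, sellers need 21 more per unit: 62 - 4.5Q = 6.5 + Q + 21, so Q_t = 6.2727. Buyers pay P_b = 33.7727; sellers receive P_s = P_b - 21 = 12.7727.
Deadweight loss is the triangle between the curves from Q_t to Q*: (1/2)(10.0909 - 6.2727)(21) = 40.0909.

40.09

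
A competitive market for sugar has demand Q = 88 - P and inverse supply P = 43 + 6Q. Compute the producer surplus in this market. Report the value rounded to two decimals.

Rewriting demand in inverse form: P = 88 - Q.
Setting demand equal to supply, 45 = 7Q, so Q* = 6.4286 and P* = 81.5714.
PS is the area between P* and the supply curve from 0 to Q*: (1/2)(6.4286)(38.5714) = 123.9796.

123.98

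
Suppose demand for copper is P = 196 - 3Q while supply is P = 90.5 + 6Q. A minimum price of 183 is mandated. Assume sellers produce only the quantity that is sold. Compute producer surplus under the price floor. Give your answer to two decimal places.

344.50

Free-market equilibrium: 196 - 3Q = 90.5 + 6Q gives Q* = 11.7222, P* = 160.8333.
At the floor price 183, quantity demanded is (196 - 183)/3 = 4.3333; demand is the short side, so Q = 4.3333 trades at P = 183.
The supply price at Q = 4.3333 is 116.5. PS is the trapezoid between 183 and supply over [0, 4.3333]: (1/2)[(183 - 90.5) + (183 - 116.5)](4.3333) = 344.5.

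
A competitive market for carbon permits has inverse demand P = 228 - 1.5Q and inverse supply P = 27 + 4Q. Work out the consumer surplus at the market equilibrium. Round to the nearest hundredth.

Set 228 - 1.5Q = 27 + 4Q, which gives 201 = 5.5Q, so Q* = 36.5455 and P* = 228 - 1.5(36.5455) = 173.1818.
The demand choke price is 228, so CS = (1/2)(Q*)(228 - P*) = (1/2)(36.5455)(54.8182) = 1001.6777.

1001.68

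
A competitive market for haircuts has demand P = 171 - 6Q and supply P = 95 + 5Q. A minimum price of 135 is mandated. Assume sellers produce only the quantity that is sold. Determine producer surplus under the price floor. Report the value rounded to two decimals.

Free-market equilibrium: 171 - 6Q = 95 + 5Q gives Q* = 6.9091, P* = 129.5455.
At the floor price 135, quantity demanded is (171 - 135)/6 = 6; demand is the short side, so Q = 6 trades at P = 135.
The supply price at Q = 6 is 125. PS is the trapezoid between 135 and supply over [0, 6]: (1/2)[(135 - 95) + (135 - 125)](6) = 150.

150.00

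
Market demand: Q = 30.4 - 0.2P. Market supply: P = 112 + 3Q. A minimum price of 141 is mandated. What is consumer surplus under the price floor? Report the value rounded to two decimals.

Rewriting demand in inverse form: P = 152 - 5Q.
Free-market equilibrium: 152 - 5Q = 112 + 3Q gives Q* = 5, P* = 127.
At P = 141, buyers demand (152 - 141)/5 = 2.2 while sellers would supply more, so the quantity traded is 2.2 at price 141.
CS is the triangle under demand above 141: (1/2)(2.2)(152 - 141) = 12.1.

12.10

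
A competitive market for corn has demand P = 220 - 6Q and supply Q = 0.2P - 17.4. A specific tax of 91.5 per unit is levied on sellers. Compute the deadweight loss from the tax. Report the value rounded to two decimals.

Rewriting supply in inverse form: P = 87 + 5Q.
Without the tax, 220 - 6Q = 87 + 5Q so Q* = 12.0909 and P* = 147.4545.
A tax on sellers shifts supply up by 91.5: 220 - 6Q = 87 + 5Q + 91.5, so Q_t = 3.7727. Buyers pay P_b = 197.3636; sellers receive P_s = P_b - 91.5 = 105.8636.
The welfare triangle lost has base Q* - Q_t = 8.3182 and height t = 91.5, so DWL = (1/2)(8.3182)(91.5) = 380.5568.

380.56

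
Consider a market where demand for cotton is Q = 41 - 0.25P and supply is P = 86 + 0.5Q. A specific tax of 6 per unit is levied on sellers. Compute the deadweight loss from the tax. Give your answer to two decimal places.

Rewriting demand in inverse form: P = 164 - 4Q.
Pre-tax equilibrium: 164 - 4Q = 86 + 0.5Q gives Q* = 17.3333, P* = 94.6667.
With the tax, sellers need 6 more per unit: 164 - 4Q = 86 + 0.5Q + 6, so Q_t = 16. Buyers pay P_b = 100; sellers receive P_s = P_b - 6 = 94.
The welfare triangle lost has base Q* - Q_t = 1.3333 and height t = 6, so DWL = (1/2)(1.3333)(6) = 4.

4.00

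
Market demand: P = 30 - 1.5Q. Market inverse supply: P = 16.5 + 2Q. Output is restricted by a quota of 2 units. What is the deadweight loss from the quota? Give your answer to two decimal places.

6.04

Unrestricted equilibrium: Q* = (30 - 16.5)/(1.5 + 2) = 3.8571.
At Q = 2 the demand price is 30 - 1.5(2) = 27 and the supply price is 16.5 + 2(2) = 20.5.
DWL = (1/2)(gap between curves at 2) x (Q* - 2) = (1/2)(6.5)(1.8571) = 6.0357.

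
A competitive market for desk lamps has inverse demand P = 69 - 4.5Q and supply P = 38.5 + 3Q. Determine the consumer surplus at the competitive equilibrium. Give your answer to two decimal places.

37.21

Setting demand equal to supply, 30.5 = 7.5Q, so Q* = 4.0667 and P* = 50.7.
Consumer surplus is the triangle under demand above P*: (1/2)(4.0667)(69 - 50.7) = (1/2)(4.0667)(18.3) = 37.21.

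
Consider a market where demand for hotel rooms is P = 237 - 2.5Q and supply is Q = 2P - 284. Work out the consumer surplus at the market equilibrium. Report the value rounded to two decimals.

1253.47

Rewriting supply in inverse form: P = 142 + 0.5Q.
Set 237 - 2.5Q = 142 + 0.5Q, which gives 95 = 3Q, so Q* = 31.6667 and P* = 237 - 2.5(31.6667) = 157.8333.
Consumer surplus is the triangle under demand above P*: (1/2)(31.6667)(237 - 157.8333) = (1/2)(31.6667)(79.1667) = 1253.4722.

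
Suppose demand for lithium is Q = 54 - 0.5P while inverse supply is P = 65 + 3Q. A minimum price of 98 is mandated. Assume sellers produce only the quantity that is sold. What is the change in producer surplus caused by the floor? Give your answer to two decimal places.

16.56

Rewriting demand in inverse form: P = 108 - 2Q.
Free-market equilibrium: 108 - 2Q = 65 + 3Q gives Q* = 8.6, P* = 90.8.
At the floor price 98, quantity demanded is (108 - 98)/2 = 5; demand is the short side, so Q = 5 trades at P = 98.
PS goes from (1/2)(8.6)(25.8) = 110.94 to 127.5 (computed as (98 - 65)(5) - (1/2)(3)(5)^2), a change of 16.56.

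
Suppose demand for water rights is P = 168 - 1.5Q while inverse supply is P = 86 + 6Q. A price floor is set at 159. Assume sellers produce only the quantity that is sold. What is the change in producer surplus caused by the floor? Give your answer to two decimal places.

-28.61

Free-market equilibrium: 168 - 1.5Q = 86 + 6Q gives Q* = 10.9333, P* = 151.6.
At P = 159, buyers demand (168 - 159)/1.5 = 6 while sellers would supply more, so the quantity traded is 6 at price 159.
PS goes from (1/2)(10.9333)(65.6) = 358.6133 to 330 (computed as (159 - 86)(6) - (1/2)(6)(6)^2), a change of -28.6133.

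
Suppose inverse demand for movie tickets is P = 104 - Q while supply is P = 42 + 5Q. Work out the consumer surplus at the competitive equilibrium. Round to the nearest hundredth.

Setting demand equal to supply, 62 = 6Q, so Q* = 10.3333 and P* = 93.6667.
The demand choke price is 104, so CS = (1/2)(Q*)(104 - P*) = (1/2)(10.3333)(10.3333) = 53.3889.

53.39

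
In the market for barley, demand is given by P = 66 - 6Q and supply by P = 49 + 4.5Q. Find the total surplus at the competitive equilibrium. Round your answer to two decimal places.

13.76

Set 66 - 6Q = 49 + 4.5Q, which gives 17 = 10.5Q, so Q* = 1.619 and P* = 66 - 6(1.619) = 56.2857.
Total surplus is the full triangle between the curves from 0 to Q*: (1/2)(1.619)(66 - 49) = 13.7619.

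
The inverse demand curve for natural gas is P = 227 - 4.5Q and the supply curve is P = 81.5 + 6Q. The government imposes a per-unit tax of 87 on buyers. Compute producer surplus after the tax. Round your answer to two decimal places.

93.12

Pre-tax equilibrium: 227 - 4.5Q = 81.5 + 6Q gives Q* = 13.8571, P* = 164.6429.
With the tax, buyers' net willingness to pay falls by 87: (227 - 87) - 4.5Q = 81.5 + 6Q, so Q_t = 5.5714. Buyers pay P_b = 201.9286; sellers receive P_s = P_b - 87 = 114.9286.
Producer surplus is the triangle above supply below P_s: (1/2)(5.5714)(114.9286 - 81.5) = 93.1224.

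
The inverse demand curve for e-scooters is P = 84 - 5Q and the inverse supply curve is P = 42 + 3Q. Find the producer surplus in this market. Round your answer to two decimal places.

41.34

Equilibrium: 84 - 5Q = 42 + 3Q, so Q* = 5.25 and P* = 57.75.
PS is the area between P* and the supply curve from 0 to Q*: (1/2)(5.25)(15.75) = 41.3438.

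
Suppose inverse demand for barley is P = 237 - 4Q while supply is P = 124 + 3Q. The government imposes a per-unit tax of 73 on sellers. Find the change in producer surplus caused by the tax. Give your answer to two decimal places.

Pre-tax equilibrium: 237 - 4Q = 124 + 3Q gives Q* = 16.1429, P* = 172.4286.
With the tax, sellers need 73 more per unit: 237 - 4Q = 124 + 3Q + 73, so Q_t = 5.7143. Buyers pay P_b = 214.1429; sellers receive P_s = P_b - 73 = 141.1429.
PS falls from (1/2)(16.1429)(48.4286) = 390.8878 to (1/2)(5.7143)(17.1429) = 48.9796, a change of -341.9082.

-341.91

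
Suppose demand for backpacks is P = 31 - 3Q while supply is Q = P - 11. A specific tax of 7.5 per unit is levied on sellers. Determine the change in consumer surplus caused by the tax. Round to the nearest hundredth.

-22.85

Rewriting supply in inverse form: P = 11 + Q.
Pre-tax equilibrium: 31 - 3Q = 11 + Q gives Q* = 5, P* = 16.
A tax on sellers shifts supply up by 7.5: 31 - 3Q = 11 + Q + 7.5, so Q_t = 3.125. Buyers pay P_b = 21.625; sellers receive P_s = P_b - 7.5 = 14.125.
Consumers lose the trapezoid between P* and P_b out to Q_t plus the triangle from Q_t to Q*: change in CS = 14.6484 - 37.5 = -22.8516.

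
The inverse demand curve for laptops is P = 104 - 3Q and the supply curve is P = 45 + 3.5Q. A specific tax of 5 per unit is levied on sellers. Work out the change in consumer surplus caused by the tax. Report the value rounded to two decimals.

Pre-tax equilibrium: 104 - 3Q = 45 + 3.5Q gives Q* = 9.0769, P* = 76.7692.
With the tax, sellers need 5 more per unit: 104 - 3Q = 45 + 3.5Q + 5, so Q_t = 8.3077. Buyers pay P_b = 79.0769; sellers receive P_s = P_b - 5 = 74.0769.
CS falls from (1/2)(9.0769)(27.2308) = 123.5858 to (1/2)(8.3077)(24.9231) = 103.5266, a change of -20.0592.

-20.06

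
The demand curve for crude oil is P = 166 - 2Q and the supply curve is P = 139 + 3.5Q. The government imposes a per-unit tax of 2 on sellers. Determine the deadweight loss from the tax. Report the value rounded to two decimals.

0.36

Pre-tax equilibrium: 166 - 2Q = 139 + 3.5Q gives Q* = 4.9091, P* = 156.1818.
A tax on sellers shifts supply up by 2: 166 - 2Q = 139 + 3.5Q + 2, so Q_t = 4.5455. Buyers pay P_b = 156.9091; sellers receive P_s = P_b - 2 = 154.9091.
Deadweight loss is the triangle between the curves from Q_t to Q*: (1/2)(4.9091 - 4.5455)(2) = 0.3636.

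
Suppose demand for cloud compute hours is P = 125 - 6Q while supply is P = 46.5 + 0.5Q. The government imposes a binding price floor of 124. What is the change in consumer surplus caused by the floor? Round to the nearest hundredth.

-437.47

Free-market equilibrium: 125 - 6Q = 46.5 + 0.5Q gives Q* = 12.0769, P* = 52.5385.
At P = 124, buyers demand (125 - 124)/6 = 0.1667 while sellers would supply more, so the quantity traded is 0.1667 at price 124.
CS goes from (1/2)(12.0769)(72.4615) = 437.5562 to 0.0833 (computed as (125 - 124)(0.1667) - (1/2)(6)(0.1667)^2), a change of -437.4729.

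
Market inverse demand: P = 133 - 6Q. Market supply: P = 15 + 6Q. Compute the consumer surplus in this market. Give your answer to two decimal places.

Equilibrium: 133 - 6Q = 15 + 6Q, so Q* = 9.8333 and P* = 74.
CS is the area between the demand curve and P* from 0 to Q*: (1/2)(9.8333)(59) = 290.0833.

290.08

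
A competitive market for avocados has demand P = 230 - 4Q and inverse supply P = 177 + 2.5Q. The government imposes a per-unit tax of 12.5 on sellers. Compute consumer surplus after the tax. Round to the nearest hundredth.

Without the tax, 230 - 4Q = 177 + 2.5Q so Q* = 8.1538 and P* = 197.3846.
With the tax, sellers need 12.5 more per unit: 230 - 4Q = 177 + 2.5Q + 12.5, so Q_t = 6.2308. Buyers pay P_b = 205.0769; sellers receive P_s = P_b - 12.5 = 192.5769.
CS = (1/2)(Q_t)(230 - P_b) = (1/2)(6.2308)(24.9231) = 77.645.

77.64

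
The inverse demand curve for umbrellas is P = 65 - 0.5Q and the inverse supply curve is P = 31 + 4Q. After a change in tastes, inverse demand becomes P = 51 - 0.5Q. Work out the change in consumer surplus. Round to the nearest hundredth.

Initial equilibrium: Q_0 = 7.5556, P_0 = 61.2222; CS_0 = (1/2)(7.5556)(3.7778) = 14.2716, PS_0 = (1/2)(7.5556)(30.2222) = 114.1728.
New equilibrium: 51 - 0.5Q = 31 + 4Q gives Q_1 = 4.4444, P_1 = 48.7778; CS_1 = 4.9383, PS_1 = 39.5062.
Change in consumer surplus = 4.9383 - 14.2716 = -9.3333.

-9.33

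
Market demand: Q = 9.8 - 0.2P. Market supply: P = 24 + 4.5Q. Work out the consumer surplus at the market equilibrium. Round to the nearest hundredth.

Rewriting demand in inverse form: P = 49 - 5Q.
Set 49 - 5Q = 24 + 4.5Q, which gives 25 = 9.5Q, so Q* = 2.6316 and P* = 49 - 5(2.6316) = 35.8421.
CS is the area between the demand curve and P* from 0 to Q*: (1/2)(2.6316)(13.1579) = 17.313.

17.31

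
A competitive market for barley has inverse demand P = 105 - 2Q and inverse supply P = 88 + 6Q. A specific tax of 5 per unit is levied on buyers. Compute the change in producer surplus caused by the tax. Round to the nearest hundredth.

-6.80

Without the tax, 105 - 2Q = 88 + 6Q so Q* = 2.125 and P* = 100.75.
With the tax, buyers' net willingness to pay falls by 5: (105 - 5) - 2Q = 88 + 6Q, so Q_t = 1.5. Buyers pay P_b = 102; sellers receive P_s = P_b - 5 = 97.
PS falls from (1/2)(2.125)(12.75) = 13.5469 to (1/2)(1.5)(9) = 6.75, a change of -6.7969.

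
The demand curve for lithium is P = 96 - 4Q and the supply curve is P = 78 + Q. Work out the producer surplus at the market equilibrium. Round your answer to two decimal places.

Set 96 - 4Q = 78 + Q, which gives 18 = 5Q, so Q* = 3.6 and P* = 96 - 4(3.6) = 81.6.
PS is the area between P* and the supply curve from 0 to Q*: (1/2)(3.6)(3.6) = 6.48.

6.48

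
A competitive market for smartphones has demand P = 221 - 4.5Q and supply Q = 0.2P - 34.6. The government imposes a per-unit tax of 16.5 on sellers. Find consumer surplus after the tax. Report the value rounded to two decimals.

Rewriting supply in inverse form: P = 173 + 5Q.
Pre-tax equilibrium: 221 - 4.5Q = 173 + 5Q gives Q* = 5.0526, P* = 198.2632.
A tax on sellers shifts supply up by 16.5: 221 - 4.5Q = 173 + 5Q + 16.5, so Q_t = 3.3158. Buyers pay P_b = 206.0789; sellers receive P_s = P_b - 16.5 = 189.5789.
Consumer surplus is the triangle under demand above P_b: (1/2)(3.3158)(221 - 206.0789) = 24.7375.

24.74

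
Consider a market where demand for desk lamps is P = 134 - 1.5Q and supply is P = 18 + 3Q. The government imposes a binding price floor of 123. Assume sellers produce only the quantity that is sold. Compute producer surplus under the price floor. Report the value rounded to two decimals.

689.33

Free-market equilibrium: 134 - 1.5Q = 18 + 3Q gives Q* = 25.7778, P* = 95.3333.
At the floor price 123, quantity demanded is (134 - 123)/1.5 = 7.3333; demand is the short side, so Q = 7.3333 trades at P = 123.
The supply price at Q = 7.3333 is 40. PS is the trapezoid between 123 and supply over [0, 7.3333]: (1/2)[(123 - 18) + (123 - 40)](7.3333) = 689.3333.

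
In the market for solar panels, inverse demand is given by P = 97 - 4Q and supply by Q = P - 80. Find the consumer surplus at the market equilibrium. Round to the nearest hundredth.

23.12

Rewriting supply in inverse form: P = 80 + Q.
Equilibrium: 97 - 4Q = 80 + Q, so Q* = 3.4 and P* = 83.4.
The demand choke price is 97, so CS = (1/2)(Q*)(97 - P*) = (1/2)(3.4)(13.6) = 23.12.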